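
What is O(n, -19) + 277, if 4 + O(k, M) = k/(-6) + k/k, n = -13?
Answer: 1657/6 ≈ 276.17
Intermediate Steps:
O(k, M) = -3 - k/6 (O(k, M) = -4 + (k/(-6) + k/k) = -4 + (k*(-1/6) + 1) = -4 + (-k/6 + 1) = -4 + (1 - k/6) = -3 - k/6)
O(n, -19) + 277 = (-3 - 1/6*(-13)) + 277 = (-3 + 13/6) + 277 = -5/6 + 277 = 1657/6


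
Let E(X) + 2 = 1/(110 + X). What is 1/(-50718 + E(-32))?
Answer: -78/3956159 ≈ -1.9716e-5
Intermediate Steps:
E(X) = -2 + 1/(110 + X)
1/(-50718 + E(-32)) = 1/(-50718 + (-219 - 2*(-32))/(110 - 32)) = 1/(-50718 + (-219 + 64)/78) = 1/(-50718 + (1/78)*(-155)) = 1/(-50718 - 155/78) = 1/(-3956159/78) = -78/3956159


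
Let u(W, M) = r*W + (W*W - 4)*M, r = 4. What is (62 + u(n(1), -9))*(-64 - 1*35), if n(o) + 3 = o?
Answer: -5346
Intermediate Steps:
n(o) = -3 + o
u(W, M) = 4*W + M*(-4 + W²) (u(W, M) = 4*W + (W*W - 4)*M = 4*W + (W² - 4)*M = 4*W + (-4 + W²)*M = 4*W + M*(-4 + W²))
(62 + u(n(1), -9))*(-64 - 1*35) = (62 + (-4*(-9) + 4*(-3 + 1) - 9*(-3 + 1)²))*(-64 - 1*35) = (62 + (36 + 4*(-2) - 9*(-2)²))*(-64 - 35) = (62 + (36 - 8 - 9*4))*(-99) = (62 + (36 - 8 - 36))*(-99) = (62 - 8)*(-99) = 54*(-99) = -5346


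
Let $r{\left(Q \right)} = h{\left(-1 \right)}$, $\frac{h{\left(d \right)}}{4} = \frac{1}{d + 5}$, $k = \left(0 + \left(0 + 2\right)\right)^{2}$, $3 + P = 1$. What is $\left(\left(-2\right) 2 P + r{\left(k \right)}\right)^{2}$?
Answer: $81$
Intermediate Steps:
$P = -2$ ($P = -3 + 1 = -2$)
$k = 4$ ($k = \left(0 + 2\right)^{2} = 2^{2} = 4$)
$h{\left(d \right)} = \frac{4}{5 + d}$ ($h{\left(d \right)} = \frac{4}{d + 5} = \frac{4}{5 + d}$)
$r{\left(Q \right)} = 1$ ($r{\left(Q \right)} = \frac{4}{5 - 1} = \frac{4}{4} = 4 \cdot \frac{1}{4} = 1$)
$\left(\left(-2\right) 2 P + r{\left(k \right)}\right)^{2} = \left(\left(-2\right) 2 \left(-2\right) + 1\right)^{2} = \left(\left(-4\right) \left(-2\right) + 1\right)^{2} = \left(8 + 1\right)^{2} = 9^{2} = 81$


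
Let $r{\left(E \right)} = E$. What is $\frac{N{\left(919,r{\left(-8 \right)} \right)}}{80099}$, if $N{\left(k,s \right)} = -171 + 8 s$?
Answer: $- \frac{235}{80099} \approx -0.0029339$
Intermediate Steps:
$\frac{N{\left(919,r{\left(-8 \right)} \right)}}{80099} = \frac{-171 + 8 \left(-8\right)}{80099} = \left(-171 - 64\right) \frac{1}{80099} = \left(-235\right) \frac{1}{80099} = - \frac{235}{80099}$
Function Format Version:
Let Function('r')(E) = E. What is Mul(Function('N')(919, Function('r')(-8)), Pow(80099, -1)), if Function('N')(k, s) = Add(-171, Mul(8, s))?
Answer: Rational(-235, 80099) ≈ -0.0029339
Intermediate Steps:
Mul(Function('N')(919, Function('r')(-8)), Pow(80099, -1)) = Mul(Add(-171, Mul(8, -8)), Pow(80099, -1)) = Mul(Add(-171, -64), Rational(1, 80099)) = Mul(-235, Rational(1, 80099)) = Rational(-235, 80099)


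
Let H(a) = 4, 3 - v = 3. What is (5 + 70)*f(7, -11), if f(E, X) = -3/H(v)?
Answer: -225/4 ≈ -56.250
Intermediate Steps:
v = 0 (v = 3 - 1*3 = 3 - 3 = 0)
f(E, X) = -¾ (f(E, X) = -3/4 = -3*¼ = -¾)
(5 + 70)*f(7, -11) = (5 + 70)*(-¾) = 75*(-¾) = -225/4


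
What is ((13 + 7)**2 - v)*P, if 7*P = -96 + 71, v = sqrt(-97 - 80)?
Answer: -10000/7 + 25*I*sqrt(177)/7 ≈ -1428.6 + 47.515*I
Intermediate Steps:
v = I*sqrt(177) (v = sqrt(-177) = I*sqrt(177) ≈ 13.304*I)
P = -25/7 (P = (-96 + 71)/7 = (1/7)*(-25) = -25/7 ≈ -3.5714)
((13 + 7)**2 - v)*P = ((13 + 7)**2 - I*sqrt(177))*(-25/7) = (20**2 - I*sqrt(177))*(-25/7) = (400 - I*sqrt(177))*(-25/7) = -10000/7 + 25*I*sqrt(177)/7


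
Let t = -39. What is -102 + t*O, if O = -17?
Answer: 561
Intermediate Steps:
-102 + t*O = -102 - 39*(-17) = -102 + 663 = 561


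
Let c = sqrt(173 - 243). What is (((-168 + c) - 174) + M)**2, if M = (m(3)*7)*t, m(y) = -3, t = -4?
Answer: (258 - I*sqrt(70))**2 ≈ 66494.0 - 4317.2*I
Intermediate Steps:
c = I*sqrt(70) (c = sqrt(-70) = I*sqrt(70) ≈ 8.3666*I)
M = 84 (M = -3*7*(-4) = -21*(-4) = 84)
(((-168 + c) - 174) + M)**2 = (((-168 + I*sqrt(70)) - 174) + 84)**2 = ((-342 + I*sqrt(70)) + 84)**2 = (-258 + I*sqrt(70))**2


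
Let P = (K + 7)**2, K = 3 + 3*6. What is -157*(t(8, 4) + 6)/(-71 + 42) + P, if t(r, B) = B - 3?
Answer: 23835/29 ≈ 821.90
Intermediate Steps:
t(r, B) = -3 + B
K = 21 (K = 3 + 18 = 21)
P = 784 (P = (21 + 7)**2 = 28**2 = 784)
-157*(t(8, 4) + 6)/(-71 + 42) + P = -157*((-3 + 4) + 6)/(-71 + 42) + 784 = -157*(1 + 6)/(-29) + 784 = -1099*(-1)/29 + 784 = -157*(-7/29) + 784 = 1099/29 + 784 = 23835/29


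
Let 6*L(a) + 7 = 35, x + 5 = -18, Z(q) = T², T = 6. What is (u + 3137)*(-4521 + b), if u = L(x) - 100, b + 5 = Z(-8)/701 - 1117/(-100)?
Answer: -115517383795/8412 ≈ -1.3732e+7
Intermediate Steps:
Z(q) = 36 (Z(q) = 6² = 36)
x = -23 (x = -5 - 18 = -23)
L(a) = 14/3 (L(a) = -7/6 + (⅙)*35 = -7/6 + 35/6 = 14/3)
b = 436117/70100 (b = -5 + (36/701 - 1117/(-100)) = -5 + (36*(1/701) - 1117*(-1/100)) = -5 + (36/701 + 1117/100) = -5 + 786617/70100 = 436117/70100 ≈ 6.2214)
u = -286/3 (u = 14/3 - 100 = -286/3 ≈ -95.333)
(u + 3137)*(-4521 + b) = (-286/3 + 3137)*(-4521 + 436117/70100) = (9125/3)*(-316485983/70100) = -115517383795/8412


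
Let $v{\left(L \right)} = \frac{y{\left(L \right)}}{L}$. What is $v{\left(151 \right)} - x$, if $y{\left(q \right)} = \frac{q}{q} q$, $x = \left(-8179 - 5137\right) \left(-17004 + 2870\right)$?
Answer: $-188208343$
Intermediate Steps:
$x = 188208344$ ($x = \left(-13316\right) \left(-14134\right) = 188208344$)
$y{\left(q \right)} = q$ ($y{\left(q \right)} = 1 q = q$)
$v{\left(L \right)} = 1$ ($v{\left(L \right)} = \frac{L}{L} = 1$)
$v{\left(151 \right)} - x = 1 - 188208344 = -188208343$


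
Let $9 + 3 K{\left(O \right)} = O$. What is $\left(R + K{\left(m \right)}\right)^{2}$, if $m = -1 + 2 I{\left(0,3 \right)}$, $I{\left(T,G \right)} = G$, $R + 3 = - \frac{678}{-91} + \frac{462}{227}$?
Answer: $\frac{101954405809}{3840404841} \approx 26.548$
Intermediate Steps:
$R = \frac{133977}{20657}$ ($R = -3 + \left(- \frac{678}{-91} + \frac{462}{227}\right) = -3 + \left(\left(-678\right) \left(- \frac{1}{91}\right) + 462 \cdot \frac{1}{227}\right) = -3 + \left(\frac{678}{91} + \frac{462}{227}\right) = -3 + \frac{195948}{20657} = \frac{133977}{20657} \approx 6.4858$)
$m = 5$ ($m = -1 + 2 \cdot 3 = -1 + 6 = 5$)
$K{\left(O \right)} = -3 + \frac{O}{3}$
$\left(R + K{\left(m \right)}\right)^{2} = \left(\frac{133977}{20657} + \left(-3 + \frac{1}{3} \cdot 5\right)\right)^{2} = \left(\frac{133977}{20657} + \left(-3 + \frac{5}{3}\right)\right)^{2} = \left(\frac{133977}{20657} - \frac{4}{3}\right)^{2} = \left(\frac{319303}{61971}\right)^{2} = \frac{101954405809}{3840404841}$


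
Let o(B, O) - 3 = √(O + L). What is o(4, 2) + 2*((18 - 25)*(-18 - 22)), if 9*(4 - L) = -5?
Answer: 563 + √59/3 ≈ 565.56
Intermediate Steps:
L = 41/9 (L = 4 - ⅑*(-5) = 4 + 5/9 = 41/9 ≈ 4.5556)
o(B, O) = 3 + √(41/9 + O) (o(B, O) = 3 + √(O + 41/9) = 3 + √(41/9 + O))
o(4, 2) + 2*((18 - 25)*(-18 - 22)) = (3 + √(41 + 9*2)/3) + 2*((18 - 25)*(-18 - 22)) = (3 + √(41 + 18)/3) + 2*(-7*(-40)) = (3 + √59/3) + 2*280 = (3 + √59/3) + 560 = 563 + √59/3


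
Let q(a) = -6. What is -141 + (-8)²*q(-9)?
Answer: -525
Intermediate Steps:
-141 + (-8)²*q(-9) = -141 + (-8)²*(-6) = -141 + 64*(-6) = -141 - 384 = -525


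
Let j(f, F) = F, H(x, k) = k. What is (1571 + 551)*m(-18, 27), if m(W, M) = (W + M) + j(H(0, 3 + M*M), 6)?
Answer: 31830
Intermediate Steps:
m(W, M) = 6 + M + W (m(W, M) = (W + M) + 6 = (M + W) + 6 = 6 + M + W)
(1571 + 551)*m(-18, 27) = (1571 + 551)*(6 + 27 - 18) = 2122*15 = 31830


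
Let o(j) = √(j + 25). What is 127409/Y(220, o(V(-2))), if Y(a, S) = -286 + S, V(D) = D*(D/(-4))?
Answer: -18219487/40886 - 127409*√6/40886 ≈ -453.25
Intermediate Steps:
V(D) = -D²/4 (V(D) = D*(D*(-¼)) = D*(-D/4) = -D²/4)
o(j) = √(25 + j)
127409/Y(220, o(V(-2))) = 127409/(-286 + √(25 - ¼*(-2)²)) = 127409/(-286 + √(25 - ¼*4)) = 127409/(-286 + √(25 - 1)) = 127409/(-286 + √24) = 127409/(-286 + 2*√6)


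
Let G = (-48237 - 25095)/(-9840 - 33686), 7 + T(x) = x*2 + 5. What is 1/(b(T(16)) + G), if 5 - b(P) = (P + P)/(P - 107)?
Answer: 239393/1786831 ≈ 0.13398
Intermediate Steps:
T(x) = -2 + 2*x (T(x) = -7 + (x*2 + 5) = -7 + (2*x + 5) = -7 + (5 + 2*x) = -2 + 2*x)
G = 5238/3109 (G = -73332/(-43526) = -73332*(-1/43526) = 5238/3109 ≈ 1.6848)
b(P) = 5 - 2*P/(-107 + P) (b(P) = 5 - (P + P)/(P - 107) = 5 - 2*P/(-107 + P))
1/(b(T(16)) + G) = 1/((-535 + 3*(-2 + 2*16))/(-107 + (-2 + 2*16)) + 5238/3109) = 1/((-535 + 3*(-2 + 32))/(-107 + (-2 + 32)) + 5238/3109) = 1/((-535 + 3*30)/(-107 + 30) + 5238/3109) = 1/((-535 + 90)/(-77) + 5238/3109) = 1/(-1/77*(-445) + 5238/3109) = 1/(445/77 + 5238/3109) = 1/(1786831/239393) = 239393/1786831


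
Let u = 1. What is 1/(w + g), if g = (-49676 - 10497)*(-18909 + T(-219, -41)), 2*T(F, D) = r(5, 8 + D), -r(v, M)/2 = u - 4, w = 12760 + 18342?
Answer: 1/1137661840 ≈ 8.7900e-10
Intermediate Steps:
w = 31102
r(v, M) = 6 (r(v, M) = -2*(1 - 4) = -2*(-3) = 6)
T(F, D) = 3 (T(F, D) = (½)*6 = 3)
g = 1137630738 (g = (-49676 - 10497)*(-18909 + 3) = -60173*(-18906) = 1137630738)
1/(w + g) = 1/(31102 + 1137630738) = 1/1137661840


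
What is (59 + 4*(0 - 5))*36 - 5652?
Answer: -4248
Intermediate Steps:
(59 + 4*(0 - 5))*36 - 5652 = (59 + 4*(-5))*36 - 5652 = (59 - 20)*36 - 5652 = 39*36 - 5652 = 1404 - 5652 = -4248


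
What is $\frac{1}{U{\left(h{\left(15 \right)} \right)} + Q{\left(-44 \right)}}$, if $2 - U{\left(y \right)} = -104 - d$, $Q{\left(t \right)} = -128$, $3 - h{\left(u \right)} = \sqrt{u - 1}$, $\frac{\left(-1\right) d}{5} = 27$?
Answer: $- \frac{1}{157} \approx -0.0063694$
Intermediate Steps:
$d = -135$ ($d = \left(-5\right) 27 = -135$)
$h{\left(u \right)} = 3 - \sqrt{-1 + u}$ ($h{\left(u \right)} = 3 - \sqrt{u - 1} = 3 - \sqrt{-1 + u}$)
$U{\left(y \right)} = -29$ ($U{\left(y \right)} = 2 - \left(-104 - -135\right) = 2 - \left(-104 + 135\right) = 2 - 31 = -29$)
$\frac{1}{U{\left(h{\left(15 \right)} \right)} + Q{\left(-44 \right)}} = \frac{1}{-29 - 128} = \frac{1}{-157} = - \frac{1}{157}$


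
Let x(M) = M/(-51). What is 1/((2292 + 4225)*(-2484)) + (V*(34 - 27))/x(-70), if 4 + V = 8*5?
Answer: 14860793299/80941140 ≈ 183.60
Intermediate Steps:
V = 36 (V = -4 + 8*5 = -4 + 40 = 36)
x(M) = -M/51 (x(M) = M*(-1/51) = -M/51)
1/((2292 + 4225)*(-2484)) + (V*(34 - 27))/x(-70) = 1/((2292 + 4225)*(-2484)) + (36*(34 - 27))/((-1/51*(-70))) = -1/2484/6517 + (36*7)/(70/51) = (1/6517)*(-1/2484) + 252*(51/70) = -1/16188228 + 918/5 = 14860793299/80941140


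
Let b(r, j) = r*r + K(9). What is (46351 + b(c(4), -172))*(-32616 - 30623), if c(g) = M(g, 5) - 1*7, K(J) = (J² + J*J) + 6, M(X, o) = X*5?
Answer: -2952502432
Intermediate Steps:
M(X, o) = 5*X
K(J) = 6 + 2*J² (K(J) = (J² + J²) + 6 = 2*J² + 6 = 6 + 2*J²)
c(g) = -7 + 5*g (c(g) = 5*g - 1*7 = 5*g - 7 = -7 + 5*g)
b(r, j) = 168 + r² (b(r, j) = r*r + (6 + 2*9²) = r² + (6 + 2*81) = r² + (6 + 162) = r² + 168 = 168 + r²)
(46351 + b(c(4), -172))*(-32616 - 30623) = (46351 + (168 + (-7 + 5*4)²))*(-32616 - 30623) = (46351 + (168 + (-7 + 20)²))*(-63239) = (46351 + (168 + 13²))*(-63239) = (46351 + (168 + 169))*(-63239) = (46351 + 337)*(-63239) = 46688*(-63239) = -2952502432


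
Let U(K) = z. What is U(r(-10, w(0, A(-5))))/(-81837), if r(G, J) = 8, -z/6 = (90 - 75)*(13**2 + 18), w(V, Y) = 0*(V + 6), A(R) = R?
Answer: 1870/9093 ≈ 0.20565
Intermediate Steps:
w(V, Y) = 0 (w(V, Y) = 0*(6 + V) = 0)
z = -16830 (z = -6*(90 - 75)*(13**2 + 18) = -90*(169 + 18) = -90*187 = -6*2805 = -16830)
U(K) = -16830
U(r(-10, w(0, A(-5))))/(-81837) = -16830/(-81837) = -16830*(-1/81837) = 1870/9093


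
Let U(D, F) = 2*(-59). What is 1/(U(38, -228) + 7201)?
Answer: 1/7083 ≈ 0.00014118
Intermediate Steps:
U(D, F) = -118
1/(U(38, -228) + 7201) = 1/(-118 + 7201) = 1/7083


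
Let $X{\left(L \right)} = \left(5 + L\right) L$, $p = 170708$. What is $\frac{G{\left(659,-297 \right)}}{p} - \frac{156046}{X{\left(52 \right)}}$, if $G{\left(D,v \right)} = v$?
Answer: $- \frac{6659795219}{126494628} \approx -52.649$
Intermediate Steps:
$X{\left(L \right)} = L \left(5 + L\right)$
$\frac{G{\left(659,-297 \right)}}{p} - \frac{156046}{X{\left(52 \right)}} = - \frac{297}{170708} - \frac{156046}{52 \left(5 + 52\right)} = \left(-297\right) \frac{1}{170708} - \frac{156046}{52 \cdot 57} = - \frac{297}{170708} - \frac{156046}{2964} = - \frac{297}{170708} - \frac{78023}{1482} = - \frac{6659795219}{126494628}$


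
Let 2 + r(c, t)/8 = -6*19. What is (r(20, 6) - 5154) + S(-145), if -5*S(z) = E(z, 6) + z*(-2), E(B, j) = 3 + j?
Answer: -30709/5 ≈ -6141.8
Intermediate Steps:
r(c, t) = -928 (r(c, t) = -16 + 8*(-6*19) = -16 + 8*(-114) = -16 - 912 = -928)
S(z) = -9/5 + 2*z/5 (S(z) = -((3 + 6) + z*(-2))/5 = -(9 - 2*z)/5 = -9/5 + 2*z/5)
(r(20, 6) - 5154) + S(-145) = (-928 - 5154) + (-9/5 + (⅖)*(-145)) = -6082 + (-9/5 - 58) = -6082 - 299/5 = -30709/5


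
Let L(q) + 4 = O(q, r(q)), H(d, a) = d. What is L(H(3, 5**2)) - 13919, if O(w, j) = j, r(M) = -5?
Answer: -13928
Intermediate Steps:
L(q) = -9 (L(q) = -4 - 5 = -9)
L(H(3, 5**2)) - 13919 = -9 - 13919 = -13928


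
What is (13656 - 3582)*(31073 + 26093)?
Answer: 575890284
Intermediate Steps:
(13656 - 3582)*(31073 + 26093) = 10074*57166 = 575890284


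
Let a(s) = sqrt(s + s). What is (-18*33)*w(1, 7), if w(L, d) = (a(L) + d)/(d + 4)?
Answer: -378 - 54*sqrt(2) ≈ -454.37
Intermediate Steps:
a(s) = sqrt(2)*sqrt(s) (a(s) = sqrt(2*s) = sqrt(2)*sqrt(s))
w(L, d) = (d + sqrt(2)*sqrt(L))/(4 + d) (w(L, d) = (sqrt(2)*sqrt(L) + d)/(d + 4) = (d + sqrt(2)*sqrt(L))/(4 + d))
(-18*33)*w(1, 7) = (-18*33)*((7 + sqrt(2)*sqrt(1))/(4 + 7)) = -594*(7 + sqrt(2)*1)/11 = -54*(7 + sqrt(2)) = -594*(7/11 + sqrt(2)/11) = -378 - 54*sqrt(2)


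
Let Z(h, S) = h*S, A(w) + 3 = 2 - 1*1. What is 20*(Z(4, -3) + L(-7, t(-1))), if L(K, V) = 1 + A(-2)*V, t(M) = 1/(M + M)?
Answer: -200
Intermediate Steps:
A(w) = -2 (A(w) = -3 + (2 - 1*1) = -3 + (2 - 1) = -3 + 1 = -2)
t(M) = 1/(2*M)
Z(h, S) = S*h
L(K, V) = 1 - 2*V
20*(Z(4, -3) + L(-7, t(-1))) = 20*(-3*4 + (1 - 1/(-1))) = 20*(-12 + (1 - (-1))) = 20*(-12 + (1 - 2*(-½))) = 20*(-12 + (1 + 1)) = 20*(-12 + 2) = 20*(-10) = -200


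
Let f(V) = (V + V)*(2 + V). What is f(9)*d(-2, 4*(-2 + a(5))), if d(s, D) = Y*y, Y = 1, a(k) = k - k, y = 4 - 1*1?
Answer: 594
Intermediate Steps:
y = 3 (y = 4 - 1 = 3)
a(k) = 0
f(V) = 2*V*(2 + V) (f(V) = (2*V)*(2 + V) = 2*V*(2 + V))
d(s, D) = 3 (d(s, D) = 1*3 = 3)
f(9)*d(-2, 4*(-2 + a(5))) = (2*9*(2 + 9))*3 = (2*9*11)*3 = 198*3 = 594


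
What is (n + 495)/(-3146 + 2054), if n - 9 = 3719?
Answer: -4223/1092 ≈ -3.8672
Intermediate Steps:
n = 3728 (n = 9 + 3719 = 3728)
(n + 495)/(-3146 + 2054) = (3728 + 495)/(-3146 + 2054) = 4223/(-1092) = 4223*(-1/1092) = -4223/1092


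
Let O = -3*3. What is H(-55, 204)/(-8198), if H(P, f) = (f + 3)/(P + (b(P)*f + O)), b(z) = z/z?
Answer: -207/1147720 ≈ -0.00018036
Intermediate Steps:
b(z) = 1
O = -9
H(P, f) = (3 + f)/(-9 + P + f) (H(P, f) = (f + 3)/(P + (1*f - 9)) = (3 + f)/(P + (f - 9)) = (3 + f)/(P + (-9 + f)) = (3 + f)/(-9 + P + f))
H(-55, 204)/(-8198) = ((3 + 204)/(-9 - 55 + 204))/(-8198) = (207/140)*(-1/8198) = -207/1147720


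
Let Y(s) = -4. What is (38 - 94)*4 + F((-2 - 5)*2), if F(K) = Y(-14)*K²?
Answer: -1008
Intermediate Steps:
F(K) = -4*K²
(38 - 94)*4 + F((-2 - 5)*2) = (38 - 94)*4 - 4*4*(-2 - 5)² = -56*4 - 4*(-7*2)² = -224 - 4*(-14)² = -224 - 4*196 = -224 - 784 = -1008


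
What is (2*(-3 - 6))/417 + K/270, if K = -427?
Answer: -60973/37530 ≈ -1.6246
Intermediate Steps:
(2*(-3 - 6))/417 + K/270 = (2*(-3 - 6))/417 - 427/270 = (2*(-9))*(1/417) - 427*1/270 = -18*1/417 - 427/270 = -6/139 - 427/270 = -60973/37530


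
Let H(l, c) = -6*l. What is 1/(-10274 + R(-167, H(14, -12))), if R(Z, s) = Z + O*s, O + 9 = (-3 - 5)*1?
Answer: -1/9013 ≈ -0.00011095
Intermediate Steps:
O = -17 (O = -9 + (-3 - 5)*1 = -9 - 8*1 = -9 - 8 = -17)
R(Z, s) = Z - 17*s
1/(-10274 + R(-167, H(14, -12))) = 1/(-10274 + (-167 - (-102)*14)) = 1/(-10274 + (-167 - 17*(-84))) = 1/(-10274 + (-167 + 1428)) = 1/(-10274 + 1261) = 1/(-9013) = -1/9013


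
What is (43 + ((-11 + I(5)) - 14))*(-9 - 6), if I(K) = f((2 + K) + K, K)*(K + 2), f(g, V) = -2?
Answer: -60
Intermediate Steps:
I(K) = -4 - 2*K (I(K) = -2*(K + 2) = -2*(2 + K) = -4 - 2*K)
(43 + ((-11 + I(5)) - 14))*(-9 - 6) = (43 + ((-11 + (-4 - 2*5)) - 14))*(-9 - 6) = (43 + ((-11 + (-4 - 10)) - 14))*(-15) = (43 + ((-11 - 14) - 14))*(-15) = (43 + (-25 - 14))*(-15) = (43 - 39)*(-15) = 4*(-15) = -60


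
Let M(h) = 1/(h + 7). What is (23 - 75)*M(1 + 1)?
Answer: -52/9 ≈ -5.7778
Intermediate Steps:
M(h) = 1/(7 + h)
(23 - 75)*M(1 + 1) = (23 - 75)/(7 + (1 + 1)) = -52/(7 + 2) = -52/9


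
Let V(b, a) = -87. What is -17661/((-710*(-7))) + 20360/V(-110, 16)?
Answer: -14675101/61770 ≈ -237.58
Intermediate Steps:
-17661/((-710*(-7))) + 20360/V(-110, 16) = -17661/((-710*(-7))) + 20360/(-87) = -17661/4970 + 20360*(-1/87) = -17661*1/4970 - 20360/87 = -2523/710 - 20360/87 = -14675101/61770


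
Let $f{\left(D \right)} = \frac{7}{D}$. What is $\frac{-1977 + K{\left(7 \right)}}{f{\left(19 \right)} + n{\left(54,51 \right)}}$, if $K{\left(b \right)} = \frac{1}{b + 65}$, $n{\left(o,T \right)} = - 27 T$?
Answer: $\frac{2704517}{1883232} \approx 1.4361$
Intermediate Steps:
$K{\left(b \right)} = \frac{1}{65 + b}$
$\frac{-1977 + K{\left(7 \right)}}{f{\left(19 \right)} + n{\left(54,51 \right)}} = \frac{-1977 + \frac{1}{65 + 7}}{\frac{7}{19} - 1377} = \frac{-1977 + \frac{1}{72}}{7 \cdot \frac{1}{19} - 1377} = \frac{-1977 + \frac{1}{72}}{\frac{7}{19} - 1377} = - \frac{142343}{72 \left(- \frac{26156}{19}\right)} = \left(- \frac{142343}{72}\right) \left(- \frac{19}{26156}\right) = \frac{2704517}{1883232}$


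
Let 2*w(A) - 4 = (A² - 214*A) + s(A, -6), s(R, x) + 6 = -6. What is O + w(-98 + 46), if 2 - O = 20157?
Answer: -13243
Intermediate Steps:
s(R, x) = -12 (s(R, x) = -6 - 6 = -12)
O = -20155 (O = 2 - 1*20157 = 2 - 20157 = -20155)
w(A) = -4 + A²/2 - 107*A (w(A) = 2 + ((A² - 214*A) - 12)/2 = 2 + (-12 + A² - 214*A)/2 = 2 + (-6 + A²/2 - 107*A) = -4 + A²/2 - 107*A)
O + w(-98 + 46) = -20155 + (-4 + (-98 + 46)²/2 - 107*(-98 + 46)) = -20155 + (-4 + (½)*(-52)² - 107*(-52)) = -20155 + (-4 + (½)*2704 + 5564) = -20155 + (-4 + 1352 + 5564) = -20155 + 6912 = -13243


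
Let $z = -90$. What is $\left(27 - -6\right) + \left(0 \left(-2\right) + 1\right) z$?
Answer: $-57$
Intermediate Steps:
$\left(27 - -6\right) + \left(0 \left(-2\right) + 1\right) z = \left(27 - -6\right) + \left(0 \left(-2\right) + 1\right) \left(-90\right) = \left(27 + 6\right) + \left(0 + 1\right) \left(-90\right) = 33 + 1 \left(-90\right) = 33 - 90 = -57$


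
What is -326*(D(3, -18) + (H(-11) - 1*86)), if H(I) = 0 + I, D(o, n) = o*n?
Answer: 49226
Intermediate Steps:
D(o, n) = n*o
H(I) = I
-326*(D(3, -18) + (H(-11) - 1*86)) = -326*(-18*3 + (-11 - 1*86)) = -326*(-54 + (-11 - 86)) = -326*(-54 - 97) = -326*(-151) = 49226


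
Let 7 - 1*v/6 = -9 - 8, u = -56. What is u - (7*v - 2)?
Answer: -1062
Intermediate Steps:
v = 144 (v = 42 - 6*(-9 - 8) = 42 - 6*(-17) = 42 + 102 = 144)
u - (7*v - 2) = -56 - (7*144 - 2) = -56 - (1008 - 2) = -56 - 1*1006 = -56 - 1006 = -1062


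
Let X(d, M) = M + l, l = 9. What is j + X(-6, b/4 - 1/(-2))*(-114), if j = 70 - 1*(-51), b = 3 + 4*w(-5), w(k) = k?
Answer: -955/2 ≈ -477.50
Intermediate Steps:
b = -17 (b = 3 + 4*(-5) = 3 - 20 = -17)
X(d, M) = 9 + M (X(d, M) = M + 9 = 9 + M)
j = 121 (j = 70 + 51 = 121)
j + X(-6, b/4 - 1/(-2))*(-114) = 121 + (9 + (-17/4 - 1/(-2)))*(-114) = 121 + (9 + (-17*¼ - 1*(-½)))*(-114) = 121 + (9 + (-17/4 + ½))*(-114) = 121 + (9 - 15/4)*(-114) = 121 + (21/4)*(-114) = 121 - 1197/2 = -955/2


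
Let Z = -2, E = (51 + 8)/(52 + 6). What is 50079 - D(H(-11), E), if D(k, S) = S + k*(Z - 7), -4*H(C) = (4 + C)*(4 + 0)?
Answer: 2908177/58 ≈ 50141.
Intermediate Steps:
H(C) = -4 - C (H(C) = -(4 + C)*(4 + 0)/4 = -(4 + C)*4/4 = -(16 + 4*C)/4 = -4 - C)
E = 59/58 ≈ 1.0172
D(k, S) = S - 9*k (D(k, S) = S + k*(-2 - 7) = S + k*(-9) = S - 9*k)
50079 - D(H(-11), E) = 50079 - (59/58 - 9*(-4 - 1*(-11))) = 50079 - (59/58 - 9*(-4 + 11)) = 50079 - (59/58 - 9*7) = 50079 - (59/58 - 63) = 50079 - 1*(-3595/58) = 50079 + 3595/58 = 2908177/58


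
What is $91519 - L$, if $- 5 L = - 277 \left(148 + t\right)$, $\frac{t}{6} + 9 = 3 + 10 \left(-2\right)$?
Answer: $\frac{459811}{5} \approx 91962.0$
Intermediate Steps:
$t = -156$ ($t = -54 + 6 \left(3 + 10 \left(-2\right)\right) = -54 + 6 \left(3 - 20\right) = -54 + 6 \left(-17\right) = -54 - 102 = -156$)
$L = - \frac{2216}{5}$ ($L = - \frac{\left(-277\right) \left(148 - 156\right)}{5} = - \frac{\left(-277\right) \left(-8\right)}{5} = \left(- \frac{1}{5}\right) 2216 = - \frac{2216}{5} \approx -443.2$)
$91519 - L = 91519 - - \frac{2216}{5} = 91519 + \frac{2216}{5} = \frac{459811}{5}$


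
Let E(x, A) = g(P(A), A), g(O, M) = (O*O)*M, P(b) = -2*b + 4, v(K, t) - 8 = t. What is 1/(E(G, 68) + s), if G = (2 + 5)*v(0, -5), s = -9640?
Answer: 1/1175192 ≈ 8.5093e-7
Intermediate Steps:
v(K, t) = 8 + t
G = 21 (G = (2 + 5)*(8 - 5) = 7*3 = 21)
P(b) = 4 - 2*b
g(O, M) = M*O² (g(O, M) = O²*M = M*O²)
E(x, A) = A*(4 - 2*A)²
1/(E(G, 68) + s) = 1/(4*68*(-2 + 68)² - 9640) = 1/(4*68*66² - 9640) = 1/(4*68*4356 - 9640) = 1/(1184832 - 9640) = 1/1175192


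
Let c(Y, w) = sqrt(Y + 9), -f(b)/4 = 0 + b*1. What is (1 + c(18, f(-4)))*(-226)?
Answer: -226 - 678*sqrt(3) ≈ -1400.3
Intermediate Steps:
f(b) = -4*b (f(b) = -4*(0 + b*1) = -4*(0 + b) = -4*b)
c(Y, w) = sqrt(9 + Y)
(1 + c(18, f(-4)))*(-226) = (1 + sqrt(9 + 18))*(-226) = (1 + sqrt(27))*(-226) = (1 + 3*sqrt(3))*(-226) = -226 - 678*sqrt(3)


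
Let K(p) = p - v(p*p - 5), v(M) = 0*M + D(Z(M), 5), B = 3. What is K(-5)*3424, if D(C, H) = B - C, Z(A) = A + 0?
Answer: 41088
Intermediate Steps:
Z(A) = A
D(C, H) = 3 - C
v(M) = 3 - M (v(M) = 0*M + (3 - M) = 0 + (3 - M) = 3 - M)
K(p) = -8 + p + p**2 (K(p) = p - (3 - (p*p - 5)) = p - (3 - (p**2 - 5)) = p - (3 - (-5 + p**2)) = p - (3 + (5 - p**2)) = p - (8 - p**2) = p + (-8 + p**2) = -8 + p + p**2)
K(-5)*3424 = (-8 - 5 + (-5)**2)*3424 = (-8 - 5 + 25)*3424 = 12*3424 = 41088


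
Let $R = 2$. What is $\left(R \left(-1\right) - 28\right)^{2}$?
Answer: $900$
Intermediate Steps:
$\left(R \left(-1\right) - 28\right)^{2} = \left(2 \left(-1\right) - 28\right)^{2} = \left(-2 - 28\right)^{2} = \left(-30\right)^{2} = 900$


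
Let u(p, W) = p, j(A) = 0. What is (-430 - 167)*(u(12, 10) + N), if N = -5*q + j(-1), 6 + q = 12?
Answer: 10746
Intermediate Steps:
q = 6 (q = -6 + 12 = 6)
N = -30 (N = -5*6 + 0 = -30 + 0 = -30)
(-430 - 167)*(u(12, 10) + N) = (-430 - 167)*(12 - 30) = -597*(-18) = 10746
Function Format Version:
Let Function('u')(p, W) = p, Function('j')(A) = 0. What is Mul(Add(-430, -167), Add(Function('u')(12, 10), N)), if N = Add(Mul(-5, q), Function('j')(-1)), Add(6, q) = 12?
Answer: 10746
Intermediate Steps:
q = 6 (q = Add(-6, 12) = 6)
N = -30 (N = Add(Mul(-5, 6), 0) = Add(-30, 0) = -30)
Mul(Add(-430, -167), Add(Function('u')(12, 10), N)) = Mul(Add(-430, -167), Add(12, -30)) = Mul(-597, -18) = 10746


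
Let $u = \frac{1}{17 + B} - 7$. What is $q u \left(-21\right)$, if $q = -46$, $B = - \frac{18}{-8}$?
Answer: $- \frac{73830}{11} \approx -6711.8$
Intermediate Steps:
$B = \frac{9}{4}$ ($B = \left(-18\right) \left(- \frac{1}{8}\right) = \frac{9}{4} \approx 2.25$)
$u = - \frac{535}{77}$ ($u = \frac{1}{17 + \frac{9}{4}} - 7 = \frac{1}{\frac{77}{4}} - 7 = \frac{4}{77} - 7 = - \frac{535}{77} \approx -6.9481$)
$q u \left(-21\right) = \left(-46\right) \left(- \frac{535}{77}\right) \left(-21\right) = \frac{24610}{77} \left(-21\right) = - \frac{73830}{11}$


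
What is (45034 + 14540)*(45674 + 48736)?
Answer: 5624381340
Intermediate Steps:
(45034 + 14540)*(45674 + 48736) = 59574*94410 = 5624381340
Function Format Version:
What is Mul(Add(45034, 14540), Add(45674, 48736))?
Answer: 5624381340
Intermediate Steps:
Mul(Add(45034, 14540), Add(45674, 48736)) = Mul(59574, 94410) = 5624381340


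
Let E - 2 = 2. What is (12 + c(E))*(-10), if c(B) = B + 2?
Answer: -180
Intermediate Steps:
E = 4 (E = 2 + 2 = 4)
c(B) = 2 + B
(12 + c(E))*(-10) = (12 + (2 + 4))*(-10) = (12 + 6)*(-10) = 18*(-10) = -180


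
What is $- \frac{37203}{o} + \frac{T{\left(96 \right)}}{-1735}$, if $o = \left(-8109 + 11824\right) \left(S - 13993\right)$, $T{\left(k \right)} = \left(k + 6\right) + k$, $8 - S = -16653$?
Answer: $- \frac{405409593}{3439332140} \approx -0.11787$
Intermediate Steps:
$S = 16661$ ($S = 8 - -16653 = 8 + 16653 = 16661$)
$T{\left(k \right)} = 6 + 2 k$ ($T{\left(k \right)} = \left(6 + k\right) + k = 6 + 2 k$)
$o = 9911620$ ($o = \left(-8109 + 11824\right) \left(16661 - 13993\right) = 3715 \cdot 2668 = 9911620$)
$- \frac{37203}{o} + \frac{T{\left(96 \right)}}{-1735} = - \frac{37203}{9911620} + \frac{6 + 2 \cdot 96}{-1735} = \left(-37203\right) \frac{1}{9911620} + \left(6 + 192\right) \left(- \frac{1}{1735}\right) = - \frac{37203}{9911620} + 198 \left(- \frac{1}{1735}\right) = - \frac{37203}{9911620} - \frac{198}{1735} = - \frac{405409593}{3439332140}$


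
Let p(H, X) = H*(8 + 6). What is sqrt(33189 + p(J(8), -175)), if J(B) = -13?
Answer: sqrt(33007) ≈ 181.68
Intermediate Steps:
p(H, X) = 14*H (p(H, X) = H*14 = 14*H)
sqrt(33189 + p(J(8), -175)) = sqrt(33189 + 14*(-13)) = sqrt(33189 - 182) = sqrt(33007)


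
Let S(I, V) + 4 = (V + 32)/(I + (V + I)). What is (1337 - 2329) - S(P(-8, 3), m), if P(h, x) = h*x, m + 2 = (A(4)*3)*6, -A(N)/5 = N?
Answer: -40541/41 ≈ -988.80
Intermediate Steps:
A(N) = -5*N
m = -362 (m = -2 + (-5*4*3)*6 = -2 - 20*3*6 = -2 - 60*6 = -2 - 360 = -362)
S(I, V) = -4 + (32 + V)/(V + 2*I) (S(I, V) = -4 + (V + 32)/(I + (V + I)) = -4 + (32 + V)/(I + (I + V)) = -4 + (32 + V)/(V + 2*I))
(1337 - 2329) - S(P(-8, 3), m) = (1337 - 2329) - (32 - (-64)*3 - 3*(-362))/(-362 + 2*(-8*3)) = -992 - (32 - 8*(-24) + 1086)/(-362 + 2*(-24)) = -992 - (32 + 192 + 1086)/(-362 - 48) = -992 - 1310/(-410) = -992 - (-1)*1310/410 = -992 - 1*(-131/41) = -992 + 131/41 = -40541/41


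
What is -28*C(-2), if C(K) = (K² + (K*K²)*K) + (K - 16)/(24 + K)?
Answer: -5908/11 ≈ -537.09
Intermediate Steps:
C(K) = K² + K⁴ + (-16 + K)/(24 + K) (C(K) = (K² + K³*K) + (-16 + K)/(24 + K) = (K² + K⁴) + (-16 + K)/(24 + K) = K² + K⁴ + (-16 + K)/(24 + K))
-28*C(-2) = -28*(-16 - 2 + (-2)³ + (-2)⁵ + 24*(-2)² + 24*(-2)⁴)/(24 - 2) = -28*(-16 - 2 - 8 - 32 + 24*4 + 24*16)/22 = -14*(-16 - 2 - 8 - 32 + 96 + 384)/11 = -14*422/11 = -28*211/11 = -5908/11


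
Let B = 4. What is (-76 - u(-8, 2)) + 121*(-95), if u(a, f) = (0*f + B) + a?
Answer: -11567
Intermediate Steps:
u(a, f) = 4 + a (u(a, f) = (0*f + 4) + a = (0 + 4) + a = 4 + a)
(-76 - u(-8, 2)) + 121*(-95) = (-76 - (4 - 8)) + 121*(-95) = (-76 - 1*(-4)) - 11495 = (-76 + 4) - 11495 = -72 - 11495 = -11567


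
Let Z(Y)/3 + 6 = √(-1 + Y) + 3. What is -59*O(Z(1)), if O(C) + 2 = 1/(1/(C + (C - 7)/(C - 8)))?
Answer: 10089/17 ≈ 593.47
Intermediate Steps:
Z(Y) = -9 + 3*√(-1 + Y) (Z(Y) = -18 + 3*(√(-1 + Y) + 3) = -18 + 3*(3 + √(-1 + Y)) = -18 + (9 + 3*√(-1 + Y)) = -9 + 3*√(-1 + Y))
O(C) = -2 + C + (-7 + C)/(-8 + C) (O(C) = -2 + 1/(1/(C + (C - 7)/(C - 8))) = -2 + 1/(1/(C + (-7 + C)/(-8 + C))) = -2 + (C + (-7 + C)/(-8 + C)) = -2 + C + (-7 + C)/(-8 + C))
-59*O(Z(1)) = -59*(9 + (-9 + 3*√(-1 + 1))² - 9*(-9 + 3*√(-1 + 1)))/(-8 + (-9 + 3*√(-1 + 1))) = -59*(9 + (-9 + 3*√0)² - 9*(-9 + 3*√0))/(-8 + (-9 + 3*√0)) = -59*(9 + (-9 + 3*0)² - 9*(-9 + 3*0))/(-8 + (-9 + 3*0)) = -59*(9 + (-9 + 0)² - 9*(-9 + 0))/(-8 + (-9 + 0)) = -59*(9 + (-9)² - 9*(-9))/(-8 - 9) = -59*(9 + 81 + 81)/(-17) = -(-59)*171/17 = -59*(-171/17) = 10089/17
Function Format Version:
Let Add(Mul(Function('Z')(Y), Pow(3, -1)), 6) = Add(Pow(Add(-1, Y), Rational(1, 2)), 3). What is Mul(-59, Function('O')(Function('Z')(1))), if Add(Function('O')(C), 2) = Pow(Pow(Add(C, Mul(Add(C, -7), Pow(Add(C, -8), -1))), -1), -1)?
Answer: Rational(10089, 17) ≈ 593.47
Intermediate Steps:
Function('Z')(Y) = Add(-9, Mul(3, Pow(Add(-1, Y), Rational(1, 2)))) (Function('Z')(Y) = Add(-18, Mul(3, Add(Pow(Add(-1, Y), Rational(1, 2)), 3))) = Add(-18, Mul(3, Add(3, Pow(Add(-1, Y), Rational(1, 2))))) = Add(-18, Add(9, Mul(3, Pow(Add(-1, Y), Rational(1, 2))))) = Add(-9, Mul(3, Pow(Add(-1, Y), Rational(1, 2)))))
Function('O')(C) = Add(-2, C, Mul(Pow(Add(-8, C), -1), Add(-7, C))) (Function('O')(C) = Add(-2, Pow(Pow(Add(C, Mul(Add(C, -7), Pow(Add(C, -8), -1))), -1), -1)) = Add(-2, Pow(Pow(Add(C, Mul(Add(-7, C), Pow(Add(-8, C), -1))), -1), -1)) = Add(-2, Pow(Pow(Add(C, Mul(Pow(Add(-8, C), -1), Add(-7, C))), -1), -1)) = Add(-2, Add(C, Mul(Pow(Add(-8, C), -1), Add(-7, C)))) = Add(-2, C, Mul(Pow(Add(-8, C), -1), Add(-7, C))))
Mul(-59, Function('O')(Function('Z')(1))) = Mul(-59, Mul(Pow(Add(-8, Add(-9, Mul(3, Pow(Add(-1, 1), Rational(1, 2))))), -1), Add(9, Pow(Add(-9, Mul(3, Pow(Add(-1, 1), Rational(1, 2)))), 2), Mul(-9, Add(-9, Mul(3, Pow(Add(-1, 1), Rational(1, 2)))))))) = Mul(-59, Mul(Pow(Add(-8, Add(-9, Mul(3, Pow(0, Rational(1, 2))))), -1), Add(9, Pow(Add(-9, Mul(3, Pow(0, Rational(1, 2)))), 2), Mul(-9, Add(-9, Mul(3, Pow(0, Rational(1, 2)))))))) = Mul(-59, Mul(Pow(Add(-8, Add(-9, Mul(3, 0))), -1), Add(9, Pow(Add(-9, Mul(3, 0)), 2), Mul(-9, Add(-9, Mul(3, 0)))))) = Mul(-59, Mul(Pow(Add(-8, Add(-9, 0)), -1), Add(9, Pow(Add(-9, 0), 2), Mul(-9, Add(-9, 0))))) = Mul(-59, Mul(Pow(Add(-8, -9), -1), Add(9, Pow(-9, 2), Mul(-9, -9)))) = Mul(-59, Mul(Pow(-17, -1), Add(9, 81, 81))) = Mul(-59, Mul(Rational(-1, 17), 171)) = Mul(-59, Rational(-171, 17)) = Rational(10089, 17)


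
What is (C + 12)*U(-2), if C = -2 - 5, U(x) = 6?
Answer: 30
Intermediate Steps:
C = -7
(C + 12)*U(-2) = (-7 + 12)*6 = 5*6 = 30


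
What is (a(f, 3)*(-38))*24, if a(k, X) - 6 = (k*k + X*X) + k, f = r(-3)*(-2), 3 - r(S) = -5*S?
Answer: -560880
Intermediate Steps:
r(S) = 3 + 5*S (r(S) = 3 - (-5)*S = 3 + 5*S)
f = 24 (f = (3 + 5*(-3))*(-2) = (3 - 15)*(-2) = -12*(-2) = 24)
a(k, X) = 6 + k + X² + k² (a(k, X) = 6 + ((k*k + X*X) + k) = 6 + ((k² + X²) + k) = 6 + ((X² + k²) + k) = 6 + (k + X² + k²) = 6 + k + X² + k²)
(a(f, 3)*(-38))*24 = ((6 + 24 + 3² + 24²)*(-38))*24 = ((6 + 24 + 9 + 576)*(-38))*24 = (615*(-38))*24 = -23370*24 = -560880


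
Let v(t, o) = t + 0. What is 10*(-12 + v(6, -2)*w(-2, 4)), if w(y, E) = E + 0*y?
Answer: 120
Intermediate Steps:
v(t, o) = t
w(y, E) = E (w(y, E) = E + 0 = E)
10*(-12 + v(6, -2)*w(-2, 4)) = 10*(-12 + 6*4) = 10*(-12 + 24) = 10*12 = 120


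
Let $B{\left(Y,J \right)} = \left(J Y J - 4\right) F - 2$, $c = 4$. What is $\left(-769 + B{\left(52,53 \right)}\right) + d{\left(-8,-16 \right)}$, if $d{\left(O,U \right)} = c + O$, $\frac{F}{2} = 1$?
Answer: $291353$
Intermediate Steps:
$F = 2$ ($F = 2 \cdot 1 = 2$)
$d{\left(O,U \right)} = 4 + O$
$B{\left(Y,J \right)} = -10 + 2 Y J^{2}$ ($B{\left(Y,J \right)} = \left(J Y J - 4\right) 2 - 2 = \left(Y J^{2} - 4\right) 2 - 2 = \left(-4 + Y J^{2}\right) 2 - 2 = \left(-8 + 2 Y J^{2}\right) - 2 = -10 + 2 Y J^{2}$)
$\left(-769 + B{\left(52,53 \right)}\right) + d{\left(-8,-16 \right)} = \left(-769 - \left(10 - 104 \cdot 53^{2}\right)\right) + \left(4 - 8\right) = \left(-769 - \left(10 - 292136\right)\right) - 4 = \left(-769 + \left(-10 + 292136\right)\right) - 4 = \left(-769 + 292126\right) - 4 = 291357 - 4 = 291353$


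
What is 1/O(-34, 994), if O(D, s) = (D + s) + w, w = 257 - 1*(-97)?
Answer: 1/1314 ≈ 0.00076103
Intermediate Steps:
w = 354 (w = 257 + 97 = 354)
O(D, s) = 354 + D + s (O(D, s) = (D + s) + 354 = 354 + D + s)
1/O(-34, 994) = 1/(354 - 34 + 994) = 1/1314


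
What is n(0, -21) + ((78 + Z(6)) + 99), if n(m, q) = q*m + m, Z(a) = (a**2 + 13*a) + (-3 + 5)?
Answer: 293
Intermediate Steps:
Z(a) = 2 + a**2 + 13*a (Z(a) = (a**2 + 13*a) + 2 = 2 + a**2 + 13*a)
n(m, q) = m + m*q (n(m, q) = m*q + m = m + m*q)
n(0, -21) + ((78 + Z(6)) + 99) = 0*(1 - 21) + ((78 + (2 + 6**2 + 13*6)) + 99) = 0*(-20) + ((78 + (2 + 36 + 78)) + 99) = 0 + ((78 + 116) + 99) = 0 + (194 + 99) = 0 + 293 = 293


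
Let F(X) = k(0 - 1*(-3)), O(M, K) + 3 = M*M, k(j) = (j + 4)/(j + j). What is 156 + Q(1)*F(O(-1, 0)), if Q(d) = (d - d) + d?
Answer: 943/6 ≈ 157.17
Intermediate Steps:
k(j) = (4 + j)/(2*j) (k(j) = (4 + j)/((2*j)) = (4 + j)*(1/(2*j)) = (4 + j)/(2*j))
O(M, K) = -3 + M² (O(M, K) = -3 + M*M = -3 + M²)
F(X) = 7/6 (F(X) = (4 + (0 - 1*(-3)))/(2*(0 - 1*(-3))) = (4 + (0 + 3))/(2*(0 + 3)) = (½)*(4 + 3)/3 = (½)*(⅓)*7 = 7/6)
Q(d) = d (Q(d) = 0 + d = d)
156 + Q(1)*F(O(-1, 0)) = 156 + 1*(7/6) = 156 + 7/6 = 943/6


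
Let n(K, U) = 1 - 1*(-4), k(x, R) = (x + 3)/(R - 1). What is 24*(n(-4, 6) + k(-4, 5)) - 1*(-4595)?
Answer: 4709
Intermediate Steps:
k(x, R) = (3 + x)/(-1 + R)
n(K, U) = 5 (n(K, U) = 1 + 4 = 5)
24*(n(-4, 6) + k(-4, 5)) - 1*(-4595) = 24*(5 + (3 - 4)/(-1 + 5)) - 1*(-4595) = 24*(5 - 1/4) + 4595 = 24*(5 + (¼)*(-1)) + 4595 = 24*(5 - ¼) + 4595 = 24*(19/4) + 4595 = 114 + 4595 = 4709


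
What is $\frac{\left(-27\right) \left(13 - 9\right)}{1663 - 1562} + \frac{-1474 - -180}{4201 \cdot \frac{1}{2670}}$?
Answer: $- \frac{349406688}{424301} \approx -823.49$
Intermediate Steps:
$\frac{\left(-27\right) \left(13 - 9\right)}{1663 - 1562} + \frac{-1474 - -180}{4201 \cdot \frac{1}{2670}} = \frac{\left(-27\right) 4}{1663 - 1562} + \frac{-1474 + 180}{4201 \cdot \frac{1}{2670}} = - \frac{108}{101} - \frac{1294}{\frac{4201}{2670}} = \left(-108\right) \frac{1}{101} - \frac{3454980}{4201} = - \frac{108}{101} - \frac{3454980}{4201} = - \frac{349406688}{424301}$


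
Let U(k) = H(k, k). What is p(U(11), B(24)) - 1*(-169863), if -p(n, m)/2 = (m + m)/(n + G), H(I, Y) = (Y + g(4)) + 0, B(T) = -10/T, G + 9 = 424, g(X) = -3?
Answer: 215556152/1269 ≈ 1.6986e+5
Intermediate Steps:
G = 415 (G = -9 + 424 = 415)
H(I, Y) = -3 + Y (H(I, Y) = (Y - 3) + 0 = (-3 + Y) + 0 = -3 + Y)
U(k) = -3 + k
p(n, m) = -4*m/(415 + n) (p(n, m) = -2*(m + m)/(n + 415) = -2*2*m/(415 + n) = -4*m/(415 + n))
p(U(11), B(24)) - 1*(-169863) = -4*(-10/24)/(415 + (-3 + 11)) - 1*(-169863) = -4*(-10*1/24)/(415 + 8) + 169863 = -4*(-5/12)/423 + 169863 = -4*(-5/12)*1/423 + 169863 = 5/1269 + 169863 = 215556152/1269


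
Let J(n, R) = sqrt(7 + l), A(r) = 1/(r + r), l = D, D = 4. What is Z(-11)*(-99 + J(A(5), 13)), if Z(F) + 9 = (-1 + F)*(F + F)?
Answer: -25245 + 255*sqrt(11) ≈ -24399.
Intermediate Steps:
Z(F) = -9 + 2*F*(-1 + F) (Z(F) = -9 + (-1 + F)*(F + F) = -9 + (-1 + F)*(2*F) = -9 + 2*F*(-1 + F))
l = 4
A(r) = 1/(2*r)
J(n, R) = sqrt(11) (J(n, R) = sqrt(7 + 4) = sqrt(11))
Z(-11)*(-99 + J(A(5), 13)) = (-9 - 2*(-11) + 2*(-11)**2)*(-99 + sqrt(11)) = (-9 + 22 + 2*121)*(-99 + sqrt(11)) = (-9 + 22 + 242)*(-99 + sqrt(11)) = 255*(-99 + sqrt(11)) = -25245 + 255*sqrt(11)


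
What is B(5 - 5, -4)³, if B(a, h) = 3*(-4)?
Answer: -1728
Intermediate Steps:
B(a, h) = -12
B(5 - 5, -4)³ = (-12)³ = -1728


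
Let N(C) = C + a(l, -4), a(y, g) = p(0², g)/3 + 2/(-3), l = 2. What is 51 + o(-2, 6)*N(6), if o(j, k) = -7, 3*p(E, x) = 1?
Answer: 116/9 ≈ 12.889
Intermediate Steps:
p(E, x) = ⅓ (p(E, x) = (⅓)*1 = ⅓)
a(y, g) = -5/9 (a(y, g) = (⅓)/3 + 2/(-3) = (⅓)*(⅓) + 2*(-⅓) = ⅑ - ⅔ = -5/9)
N(C) = -5/9 + C (N(C) = C - 5/9 = -5/9 + C)
51 + o(-2, 6)*N(6) = 51 - 7*(-5/9 + 6) = 51 - 7*49/9 = 51 - 343/9 = 116/9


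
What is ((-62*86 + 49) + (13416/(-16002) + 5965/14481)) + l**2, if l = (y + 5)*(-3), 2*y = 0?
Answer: -65120204609/12873609 ≈ -5058.4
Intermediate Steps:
y = 0 (y = (1/2)*0 = 0)
l = -15 (l = (0 + 5)*(-3) = 5*(-3) = -15)
((-62*86 + 49) + (13416/(-16002) + 5965/14481)) + l**2 = ((-62*86 + 49) + (13416/(-16002) + 5965/14481)) + (-15)**2 = ((-5332 + 49) + (13416*(-1/16002) + 5965*(1/14481))) + 225 = (-5283 + (-2236/2667 + 5965/14481)) + 225 = (-5283 - 5490287/12873609) + 225 = -68016766634/12873609 + 225 = -65120204609/12873609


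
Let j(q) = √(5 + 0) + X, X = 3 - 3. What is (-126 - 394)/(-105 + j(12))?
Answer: 2730/551 + 26*√5/551 ≈ 5.0601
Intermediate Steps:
X = 0
j(q) = √5 (j(q) = √(5 + 0) + 0 = √5 + 0 = √5)
(-126 - 394)/(-105 + j(12)) = (-126 - 394)/(-105 + √5) = -520/(-105 + √5)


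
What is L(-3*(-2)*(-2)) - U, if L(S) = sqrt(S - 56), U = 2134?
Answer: -2134 + 2*I*sqrt(17) ≈ -2134.0 + 8.2462*I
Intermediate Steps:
L(S) = sqrt(-56 + S)
L(-3*(-2)*(-2)) - U = sqrt(-56 - 3*(-2)*(-2)) - 1*2134 = sqrt(-56 + 6*(-2)) - 2134 = sqrt(-56 - 12) - 2134 = sqrt(-68) - 2134 = 2*I*sqrt(17) - 2134 = -2134 + 2*I*sqrt(17)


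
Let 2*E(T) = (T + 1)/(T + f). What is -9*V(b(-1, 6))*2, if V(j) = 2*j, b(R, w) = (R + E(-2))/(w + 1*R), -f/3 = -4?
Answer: 189/25 ≈ 7.5600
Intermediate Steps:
f = 12 (f = -3*(-4) = 12)
E(T) = (1 + T)/(2*(12 + T)) (E(T) = ((T + 1)/(T + 12))/2 = ((1 + T)/(12 + T))/2 = (1 + T)/(2*(12 + T)))
b(R, w) = (-1/20 + R)/(R + w) (b(R, w) = (R + (1 - 2)/(2*(12 - 2)))/(w + 1*R) = (R + (½)*(-1)/10)/(w + R) = (R + (½)*(⅒)*(-1))/(R + w) = (R - 1/20)/(R + w) = (-1/20 + R)/(R + w))
-9*V(b(-1, 6))*2 = -18*(-1/20 - 1)/(-1 + 6)*2 = -18*-21/20/5*2 = -18*(⅕)*(-21/20)*2 = -18*(-21)/100*2 = -9*(-21/50)*2 = (189/50)*2 = 189/25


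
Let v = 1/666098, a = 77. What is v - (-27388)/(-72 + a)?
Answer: 18243092029/3330490 ≈ 5477.6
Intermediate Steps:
v = 1/666098 ≈ 1.5013e-6
v - (-27388)/(-72 + a) = 1/666098 - (-27388)/(-72 + 77) = 1/666098 - (-27388)/5 = 1/666098 - 1*(-27388/5) = 1/666098 + 27388/5 = 18243092029/3330490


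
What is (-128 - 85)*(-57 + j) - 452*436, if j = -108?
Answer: -161927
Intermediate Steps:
(-128 - 85)*(-57 + j) - 452*436 = (-128 - 85)*(-57 - 108) - 452*436 = -213*(-165) - 197072 = 35145 - 197072 = -161927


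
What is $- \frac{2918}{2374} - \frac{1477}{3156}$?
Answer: $- \frac{6357803}{3746172} \approx -1.6971$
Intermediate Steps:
$- \frac{2918}{2374} - \frac{1477}{3156} = \left(-2918\right) \frac{1}{2374} - \frac{1477}{3156} = - \frac{1459}{1187} - \frac{1477}{3156} = - \frac{6357803}{3746172}$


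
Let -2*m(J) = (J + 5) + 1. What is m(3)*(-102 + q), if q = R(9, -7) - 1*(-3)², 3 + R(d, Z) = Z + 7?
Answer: 513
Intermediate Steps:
R(d, Z) = 4 + Z (R(d, Z) = -3 + (Z + 7) = -3 + (7 + Z) = 4 + Z)
m(J) = -3 - J/2 (m(J) = -((J + 5) + 1)/2 = -((5 + J) + 1)/2 = -(6 + J)/2 = -3 - J/2)
q = -12 (q = (4 - 7) - 1*(-3)² = -3 - 1*9 = -3 - 9 = -12)
m(3)*(-102 + q) = (-3 - ½*3)*(-102 - 12) = (-3 - 3/2)*(-114) = -9/2*(-114) = 513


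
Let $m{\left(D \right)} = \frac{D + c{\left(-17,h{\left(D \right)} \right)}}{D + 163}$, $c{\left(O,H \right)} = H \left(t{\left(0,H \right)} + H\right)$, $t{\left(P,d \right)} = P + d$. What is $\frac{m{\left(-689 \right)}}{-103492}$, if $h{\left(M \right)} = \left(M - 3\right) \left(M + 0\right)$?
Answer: $\frac{454653593199}{54436792} \approx 8352.0$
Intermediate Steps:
$h{\left(M \right)} = M \left(-3 + M\right)$ ($h{\left(M \right)} = \left(-3 + M\right) M = M \left(-3 + M\right)$)
$c{\left(O,H \right)} = 2 H^{2}$ ($c{\left(O,H \right)} = H \left(\left(0 + H\right) + H\right) = H \left(H + H\right) = H 2 H = 2 H^{2}$)
$m{\left(D \right)} = \frac{D + 2 D^{2} \left(-3 + D\right)^{2}}{163 + D}$ ($m{\left(D \right)} = \frac{D + 2 \left(D \left(-3 + D\right)\right)^{2}}{D + 163} = \frac{D + 2 D^{2} \left(-3 + D\right)^{2}}{163 + D}$)
$\frac{m{\left(-689 \right)}}{-103492} = \frac{\left(-689\right) \frac{1}{163 - 689} \left(1 + 2 \left(-689\right) \left(-3 - 689\right)^{2}\right)}{-103492} = - \frac{689 \left(1 + 2 \left(-689\right) \left(-692\right)^{2}\right)}{-526} \left(- \frac{1}{103492}\right) = \left(-689\right) \left(- \frac{1}{526}\right) \left(1 + 2 \left(-689\right) 478864\right) \left(- \frac{1}{103492}\right) = \left(-689\right) \left(- \frac{1}{526}\right) \left(1 - 659874592\right) \left(- \frac{1}{103492}\right) = \left(-689\right) \left(- \frac{1}{526}\right) \left(-659874591\right) \left(- \frac{1}{103492}\right) = \left(- \frac{454653593199}{526}\right) \left(- \frac{1}{103492}\right) = \frac{454653593199}{54436792}$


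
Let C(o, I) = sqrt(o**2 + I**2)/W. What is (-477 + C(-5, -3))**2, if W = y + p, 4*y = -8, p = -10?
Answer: (5724 + sqrt(34))**2/144 ≈ 2.2799e+5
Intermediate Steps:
y = -2 (y = (1/4)*(-8) = -2)
W = -12 (W = -2 - 10 = -12)
C(o, I) = -sqrt(I**2 + o**2)/12 (C(o, I) = sqrt(o**2 + I**2)/(-12) = sqrt(I**2 + o**2)*(-1/12) = -sqrt(I**2 + o**2)/12)
(-477 + C(-5, -3))**2 = (-477 - sqrt((-3)**2 + (-5)**2)/12)**2 = (-477 - sqrt(9 + 25)/12)**2 = (-477 - sqrt(34)/12)**2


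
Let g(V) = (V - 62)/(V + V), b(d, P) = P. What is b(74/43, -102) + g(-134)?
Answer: -6785/67 ≈ -101.27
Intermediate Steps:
g(V) = (-62 + V)/(2*V) (g(V) = (-62 + V)/((2*V)) = (-62 + V)*(1/(2*V)) = (-62 + V)/(2*V))
b(74/43, -102) + g(-134) = -102 + (½)*(-62 - 134)/(-134) = -102 + (½)*(-1/134)*(-196) = -102 + 49/67 = -6785/67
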